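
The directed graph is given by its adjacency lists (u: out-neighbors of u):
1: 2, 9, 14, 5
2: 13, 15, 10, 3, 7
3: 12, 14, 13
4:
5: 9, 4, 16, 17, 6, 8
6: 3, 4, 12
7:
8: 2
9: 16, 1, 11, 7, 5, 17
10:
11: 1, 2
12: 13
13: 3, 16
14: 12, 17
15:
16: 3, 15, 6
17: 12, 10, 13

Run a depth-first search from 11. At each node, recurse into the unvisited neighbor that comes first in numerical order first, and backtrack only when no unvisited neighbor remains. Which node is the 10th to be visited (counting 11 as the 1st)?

15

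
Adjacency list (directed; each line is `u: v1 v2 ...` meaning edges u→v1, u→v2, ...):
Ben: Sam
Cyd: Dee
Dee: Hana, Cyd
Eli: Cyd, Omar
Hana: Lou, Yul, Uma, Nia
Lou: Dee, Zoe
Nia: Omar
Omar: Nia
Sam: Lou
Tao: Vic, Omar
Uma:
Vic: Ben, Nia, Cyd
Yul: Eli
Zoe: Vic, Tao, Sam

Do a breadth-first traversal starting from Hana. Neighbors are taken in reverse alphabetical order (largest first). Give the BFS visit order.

Hana Yul Uma Nia Lou Eli Omar Zoe Dee Cyd Vic Tao Sam Ben

Visit Hana; enqueue Yul, Uma, Nia, Lou → queue [Yul, Uma, Nia, Lou]
Visit Yul; enqueue Eli → queue [Uma, Nia, Lou, Eli]
Visit Uma → queue [Nia, Lou, Eli]
Visit Nia; enqueue Omar → queue [Lou, Eli, Omar]
Visit Lou; enqueue Zoe, Dee → queue [Eli, Omar, Zoe, Dee]
Visit Eli; enqueue Cyd → queue [Omar, Zoe, Dee, Cyd]
Visit Omar → queue [Zoe, Dee, Cyd]
Visit Zoe; enqueue Vic, Tao, Sam → queue [Dee, Cyd, Vic, Tao, Sam]
Visit Dee → queue [Cyd, Vic, Tao, Sam]
Visit Cyd → queue [Vic, Tao, Sam]
Visit Vic; enqueue Ben → queue [Tao, Sam, Ben]
Visit Tao → queue [Sam, Ben]
Visit Sam → queue [Ben]
Visit Ben → queue []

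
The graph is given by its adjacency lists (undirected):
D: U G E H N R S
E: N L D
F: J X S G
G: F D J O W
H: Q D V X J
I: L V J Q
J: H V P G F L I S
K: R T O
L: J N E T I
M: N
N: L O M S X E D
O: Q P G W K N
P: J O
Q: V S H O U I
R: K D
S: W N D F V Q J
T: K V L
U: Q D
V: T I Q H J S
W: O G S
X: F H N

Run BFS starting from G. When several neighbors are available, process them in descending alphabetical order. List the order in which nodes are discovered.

Visit G; enqueue W, O, J, F, D → queue [W, O, J, F, D]
Visit W; enqueue S → queue [O, J, F, D, S]
Visit O; enqueue Q, P, N, K → queue [J, F, D, S, Q, P, N, K]
Visit J; enqueue V, L, I, H → queue [F, D, S, Q, P, N, K, V, L, I, H]
Visit F; enqueue X → queue [D, S, Q, P, N, K, V, L, I, H, X]
Visit D; enqueue U, R, E → queue [S, Q, P, N, K, V, L, I, H, X, U, R, E]
Visit S → queue [Q, P, N, K, V, L, I, H, X, U, R, E]
Visit Q → queue [P, N, K, V, L, I, H, X, U, R, E]
Visit P → queue [N, K, V, L, I, H, X, U, R, E]
Visit N; enqueue M → queue [K, V, L, I, H, X, U, R, E, M]
Visit K; enqueue T → queue [V, L, I, H, X, U, R, E, M, T]
Visit V → queue [L, I, H, X, U, R, E, M, T]
Visit L → queue [I, H, X, U, R, E, M, T]
Visit I → queue [H, X, U, R, E, M, T]
Visit H → queue [X, U, R, E, M, T]
Visit X → queue [U, R, E, M, T]
Visit U → queue [R, E, M, T]
Visit R → queue [E, M, T]
Visit E → queue [M, T]
Visit M → queue [T]
Visit T → queue []

G W O J F D S Q P N K V L I H X U R E M T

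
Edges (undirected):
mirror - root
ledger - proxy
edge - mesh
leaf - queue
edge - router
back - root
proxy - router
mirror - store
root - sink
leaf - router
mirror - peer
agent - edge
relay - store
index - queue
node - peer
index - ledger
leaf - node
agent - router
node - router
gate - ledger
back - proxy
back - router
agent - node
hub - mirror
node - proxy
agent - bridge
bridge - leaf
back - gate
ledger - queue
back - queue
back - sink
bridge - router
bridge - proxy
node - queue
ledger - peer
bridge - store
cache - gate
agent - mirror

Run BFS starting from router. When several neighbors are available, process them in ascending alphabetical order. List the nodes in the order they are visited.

Visit router; enqueue agent, back, bridge, edge, leaf, node, proxy → queue [agent, back, bridge, edge, leaf, node, proxy]
Visit agent; enqueue mirror → queue [back, bridge, edge, leaf, node, proxy, mirror]
Visit back; enqueue gate, queue, root, sink → queue [bridge, edge, leaf, node, proxy, mirror, gate, queue, root, sink]
Visit bridge; enqueue store → queue [edge, leaf, node, proxy, mirror, gate, queue, root, sink, store]
Visit edge; enqueue mesh → queue [leaf, node, proxy, mirror, gate, queue, root, sink, store, mesh]
Visit leaf → queue [node, proxy, mirror, gate, queue, root, sink, store, mesh]
Visit node; enqueue peer → queue [proxy, mirror, gate, queue, root, sink, store, mesh, peer]
Visit proxy; enqueue ledger → queue [mirror, gate, queue, root, sink, store, mesh, peer, ledger]
Visit mirror; enqueue hub → queue [gate, queue, root, sink, store, mesh, peer, ledger, hub]
Visit gate; enqueue cache → queue [queue, root, sink, store, mesh, peer, ledger, hub, cache]
Visit queue; enqueue index → queue [root, sink, store, mesh, peer, ledger, hub, cache, index]
Visit root → queue [sink, store, mesh, peer, ledger, hub, cache, index]
Visit sink → queue [store, mesh, peer, ledger, hub, cache, index]
Visit store; enqueue relay → queue [mesh, peer, ledger, hub, cache, index, relay]
Visit mesh → queue [peer, ledger, hub, cache, index, relay]
Visit peer → queue [ledger, hub, cache, index, relay]
Visit ledger → queue [hub, cache, index, relay]
Visit hub → queue [cache, index, relay]
Visit cache → queue [index, relay]
Visit index → queue [relay]
Visit relay → queue []

router, agent, back, bridge, edge, leaf, node, proxy, mirror, gate, queue, root, sink, store, mesh, peer, ledger, hub, cache, index, relay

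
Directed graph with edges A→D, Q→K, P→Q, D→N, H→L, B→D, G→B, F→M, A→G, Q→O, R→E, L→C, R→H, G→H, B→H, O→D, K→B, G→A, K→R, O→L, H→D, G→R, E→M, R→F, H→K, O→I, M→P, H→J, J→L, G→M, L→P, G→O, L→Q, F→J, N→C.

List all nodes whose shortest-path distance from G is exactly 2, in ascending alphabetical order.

D, E, F, I, J, K, L, P

Level 0: G
Level 1: A, B, H, M, O, R
Level 2: D, E, F, I, J, K, L, P
Level 3: C, N, Q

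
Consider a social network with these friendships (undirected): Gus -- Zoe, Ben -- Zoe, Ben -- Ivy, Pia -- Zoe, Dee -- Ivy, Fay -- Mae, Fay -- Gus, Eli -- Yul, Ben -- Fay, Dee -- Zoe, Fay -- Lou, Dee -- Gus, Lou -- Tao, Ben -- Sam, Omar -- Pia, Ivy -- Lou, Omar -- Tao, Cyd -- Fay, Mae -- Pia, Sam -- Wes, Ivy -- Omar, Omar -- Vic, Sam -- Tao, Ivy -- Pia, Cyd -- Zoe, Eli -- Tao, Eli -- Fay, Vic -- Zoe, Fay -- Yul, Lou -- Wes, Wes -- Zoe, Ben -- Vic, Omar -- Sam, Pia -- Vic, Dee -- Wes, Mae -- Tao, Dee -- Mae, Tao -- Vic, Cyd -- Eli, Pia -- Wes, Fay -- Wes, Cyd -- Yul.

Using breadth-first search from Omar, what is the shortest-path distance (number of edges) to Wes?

2

Level 0: Omar
Level 1: Ivy, Pia, Sam, Tao, Vic
Level 2: Ben, Dee, Eli, Lou, Mae, Wes, Zoe
Level 3: Cyd, Fay, Gus, Yul
Wes first appears at level 2.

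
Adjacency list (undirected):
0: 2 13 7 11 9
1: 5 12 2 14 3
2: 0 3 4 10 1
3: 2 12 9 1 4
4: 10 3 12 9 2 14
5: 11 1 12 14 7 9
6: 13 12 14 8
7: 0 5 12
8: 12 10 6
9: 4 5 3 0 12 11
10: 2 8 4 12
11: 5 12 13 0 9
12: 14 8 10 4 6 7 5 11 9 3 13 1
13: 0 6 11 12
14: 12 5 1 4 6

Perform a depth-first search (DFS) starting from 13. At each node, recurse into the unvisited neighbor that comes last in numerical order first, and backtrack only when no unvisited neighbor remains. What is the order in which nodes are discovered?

Visit 13
13 → 12
12 → 14
14 → 6
6 → 8
8 → 10
10 → 4
4 → 9
9 → 11
11 → 5
5 → 7
7 → 0
0 → 2
2 → 3
3 → 1

13 → 12 → 14 → 6 → 8 → 10 → 4 → 9 → 11 → 5 → 7 → 0 → 2 → 3 → 1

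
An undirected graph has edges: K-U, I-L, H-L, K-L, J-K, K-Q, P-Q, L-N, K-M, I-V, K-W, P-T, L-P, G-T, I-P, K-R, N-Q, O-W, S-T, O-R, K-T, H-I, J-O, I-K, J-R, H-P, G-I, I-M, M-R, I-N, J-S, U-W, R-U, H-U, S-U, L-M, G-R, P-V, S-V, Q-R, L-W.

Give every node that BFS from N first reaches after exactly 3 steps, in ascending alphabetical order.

J, O, S, T, U

Level 0: N
Level 1: I, L, Q
Level 2: G, H, K, M, P, R, V, W
Level 3: J, O, S, T, U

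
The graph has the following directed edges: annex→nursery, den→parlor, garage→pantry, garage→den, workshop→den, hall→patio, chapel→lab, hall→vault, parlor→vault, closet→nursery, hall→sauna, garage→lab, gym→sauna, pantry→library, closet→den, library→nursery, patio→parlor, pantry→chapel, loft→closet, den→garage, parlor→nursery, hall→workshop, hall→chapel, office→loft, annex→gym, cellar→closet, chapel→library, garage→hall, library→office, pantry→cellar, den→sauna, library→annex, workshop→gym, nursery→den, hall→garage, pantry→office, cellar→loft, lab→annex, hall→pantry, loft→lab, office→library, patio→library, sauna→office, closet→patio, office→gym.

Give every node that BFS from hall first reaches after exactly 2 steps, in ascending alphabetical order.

cellar, den, gym, lab, library, office, parlor

Level 0: hall
Level 1: chapel, garage, pantry, patio, sauna, vault, workshop
Level 2: cellar, den, gym, lab, library, office, parlor
Level 3: annex, closet, loft, nursery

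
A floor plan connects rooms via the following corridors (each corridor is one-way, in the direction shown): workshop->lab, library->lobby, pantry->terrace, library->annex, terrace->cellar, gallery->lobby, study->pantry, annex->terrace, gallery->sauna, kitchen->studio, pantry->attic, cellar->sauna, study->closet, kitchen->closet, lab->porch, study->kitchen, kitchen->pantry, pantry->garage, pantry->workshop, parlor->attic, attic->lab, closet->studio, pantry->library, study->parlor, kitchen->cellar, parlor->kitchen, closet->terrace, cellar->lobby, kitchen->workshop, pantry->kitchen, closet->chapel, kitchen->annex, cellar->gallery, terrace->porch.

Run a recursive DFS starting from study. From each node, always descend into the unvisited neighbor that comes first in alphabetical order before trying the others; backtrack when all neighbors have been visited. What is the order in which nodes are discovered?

Visit study
study → closet
closet → chapel
closet → studio
closet → terrace
terrace → cellar
cellar → gallery
gallery → lobby
gallery → sauna
terrace → porch
study → kitchen
kitchen → annex
kitchen → pantry
pantry → attic
attic → lab
pantry → garage
pantry → library
pantry → workshop
study → parlor

study closet chapel studio terrace cellar gallery lobby sauna porch kitchen annex pantry attic lab garage library workshop parlor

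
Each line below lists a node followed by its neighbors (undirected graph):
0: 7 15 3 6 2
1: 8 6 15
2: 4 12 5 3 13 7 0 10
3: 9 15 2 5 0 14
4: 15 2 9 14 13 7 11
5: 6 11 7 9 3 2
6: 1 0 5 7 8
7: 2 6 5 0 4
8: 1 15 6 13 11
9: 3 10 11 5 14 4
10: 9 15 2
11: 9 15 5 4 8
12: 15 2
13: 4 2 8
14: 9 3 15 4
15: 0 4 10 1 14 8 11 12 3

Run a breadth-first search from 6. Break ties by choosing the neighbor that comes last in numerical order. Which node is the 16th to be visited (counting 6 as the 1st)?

Visit 6; enqueue 8, 7, 5, 1, 0 → queue [8, 7, 5, 1, 0]
Visit 8; enqueue 15, 13, 11 → queue [7, 5, 1, 0, 15, 13, 11]
Visit 7; enqueue 4, 2 → queue [5, 1, 0, 15, 13, 11, 4, 2]
Visit 5; enqueue 9, 3 → queue [1, 0, 15, 13, 11, 4, 2, 9, 3]
Visit 1 → queue [0, 15, 13, 11, 4, 2, 9, 3]
Visit 0 → queue [15, 13, 11, 4, 2, 9, 3]
Visit 15; enqueue 14, 12, 10 → queue [13, 11, 4, 2, 9, 3, 14, 12, 10]
Visit 13 → queue [11, 4, 2, 9, 3, 14, 12, 10]
Visit 11 → queue [4, 2, 9, 3, 14, 12, 10]
Visit 4 → queue [2, 9, 3, 14, 12, 10]
Visit 2 → queue [9, 3, 14, 12, 10]
Visit 9 → queue [3, 14, 12, 10]
Visit 3 → queue [14, 12, 10]
Visit 14 → queue [12, 10]
Visit 12 → queue [10]
Visit 10 → queue []

Visit order: 6, 8, 7, 5, 1, 0, 15, 13, 11, 4, 2, 9, 3, 14, 12, 10

10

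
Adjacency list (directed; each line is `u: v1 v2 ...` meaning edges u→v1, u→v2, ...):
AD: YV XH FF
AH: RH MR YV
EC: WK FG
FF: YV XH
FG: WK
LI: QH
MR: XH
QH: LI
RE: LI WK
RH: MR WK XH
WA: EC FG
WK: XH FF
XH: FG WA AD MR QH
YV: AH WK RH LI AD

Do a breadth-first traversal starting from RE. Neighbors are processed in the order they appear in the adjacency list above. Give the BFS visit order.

RE LI WK QH XH FF FG WA AD MR YV EC AH RH

Visit RE; enqueue LI, WK → queue [LI, WK]
Visit LI; enqueue QH → queue [WK, QH]
Visit WK; enqueue XH, FF → queue [QH, XH, FF]
Visit QH → queue [XH, FF]
Visit XH; enqueue FG, WA, AD, MR → queue [FF, FG, WA, AD, MR]
Visit FF; enqueue YV → queue [FG, WA, AD, MR, YV]
Visit FG → queue [WA, AD, MR, YV]
Visit WA; enqueue EC → queue [AD, MR, YV, EC]
Visit AD → queue [MR, YV, EC]
Visit MR → queue [YV, EC]
Visit YV; enqueue AH, RH → queue [EC, AH, RH]
Visit EC → queue [AH, RH]
Visit AH → queue [RH]
Visit RH → queue []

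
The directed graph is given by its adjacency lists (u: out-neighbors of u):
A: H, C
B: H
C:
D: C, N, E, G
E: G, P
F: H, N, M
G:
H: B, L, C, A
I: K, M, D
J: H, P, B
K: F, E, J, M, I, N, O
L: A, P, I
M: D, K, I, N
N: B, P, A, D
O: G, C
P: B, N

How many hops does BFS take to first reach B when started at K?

2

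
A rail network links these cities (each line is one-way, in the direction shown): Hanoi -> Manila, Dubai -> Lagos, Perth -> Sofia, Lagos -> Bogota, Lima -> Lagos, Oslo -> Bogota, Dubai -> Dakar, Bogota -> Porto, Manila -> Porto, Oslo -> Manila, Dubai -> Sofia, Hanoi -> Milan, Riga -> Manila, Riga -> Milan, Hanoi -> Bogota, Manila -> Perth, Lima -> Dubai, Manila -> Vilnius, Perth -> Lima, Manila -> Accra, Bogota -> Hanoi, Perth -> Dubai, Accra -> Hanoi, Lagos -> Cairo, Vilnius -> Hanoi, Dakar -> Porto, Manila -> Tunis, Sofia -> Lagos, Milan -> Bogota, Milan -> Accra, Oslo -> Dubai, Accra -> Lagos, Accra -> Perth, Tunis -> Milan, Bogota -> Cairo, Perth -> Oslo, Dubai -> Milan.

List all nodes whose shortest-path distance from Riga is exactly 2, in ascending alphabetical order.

Accra, Bogota, Perth, Porto, Tunis, Vilnius

Level 0: Riga
Level 1: Manila, Milan
Level 2: Accra, Bogota, Perth, Porto, Tunis, Vilnius
Level 3: Cairo, Dubai, Hanoi, Lagos, Lima, Oslo, Sofia
Level 4: Dakar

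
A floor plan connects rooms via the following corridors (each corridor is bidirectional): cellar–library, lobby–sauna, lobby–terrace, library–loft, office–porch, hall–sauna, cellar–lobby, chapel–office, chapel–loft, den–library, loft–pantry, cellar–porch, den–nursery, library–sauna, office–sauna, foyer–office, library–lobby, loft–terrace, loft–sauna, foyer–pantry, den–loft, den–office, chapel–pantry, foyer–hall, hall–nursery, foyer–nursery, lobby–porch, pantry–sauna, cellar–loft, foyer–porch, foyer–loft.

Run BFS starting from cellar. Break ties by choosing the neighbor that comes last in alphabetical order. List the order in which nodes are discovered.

Visit cellar; enqueue porch, loft, lobby, library → queue [porch, loft, lobby, library]
Visit porch; enqueue office, foyer → queue [loft, lobby, library, office, foyer]
Visit loft; enqueue terrace, sauna, pantry, den, chapel → queue [lobby, library, office, foyer, terrace, sauna, pantry, den, chapel]
Visit lobby → queue [library, office, foyer, terrace, sauna, pantry, den, chapel]
Visit library → queue [office, foyer, terrace, sauna, pantry, den, chapel]
Visit office → queue [foyer, terrace, sauna, pantry, den, chapel]
Visit foyer; enqueue nursery, hall → queue [terrace, sauna, pantry, den, chapel, nursery, hall]
Visit terrace → queue [sauna, pantry, den, chapel, nursery, hall]
Visit sauna → queue [pantry, den, chapel, nursery, hall]
Visit pantry → queue [den, chapel, nursery, hall]
Visit den → queue [chapel, nursery, hall]
Visit chapel → queue [nursery, hall]
Visit nursery → queue [hall]
Visit hall → queue []

cellar -> porch -> loft -> lobby -> library -> office -> foyer -> terrace -> sauna -> pantry -> den -> chapel -> nursery -> hall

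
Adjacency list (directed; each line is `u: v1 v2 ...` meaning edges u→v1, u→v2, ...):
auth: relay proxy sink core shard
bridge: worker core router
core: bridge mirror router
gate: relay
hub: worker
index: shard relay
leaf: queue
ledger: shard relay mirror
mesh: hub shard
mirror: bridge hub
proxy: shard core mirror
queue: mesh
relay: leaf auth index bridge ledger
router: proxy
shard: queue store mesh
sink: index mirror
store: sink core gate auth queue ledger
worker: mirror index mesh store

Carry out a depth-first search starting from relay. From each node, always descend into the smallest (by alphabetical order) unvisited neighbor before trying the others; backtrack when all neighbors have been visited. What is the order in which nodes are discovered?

Visit relay
relay → auth
auth → core
core → bridge
bridge → router
router → proxy
proxy → mirror
mirror → hub
hub → worker
worker → index
index → shard
shard → mesh
shard → queue
shard → store
store → gate
store → ledger
store → sink
relay → leaf

relay, auth, core, bridge, router, proxy, mirror, hub, worker, index, shard, mesh, queue, store, gate, ledger, sink, leaf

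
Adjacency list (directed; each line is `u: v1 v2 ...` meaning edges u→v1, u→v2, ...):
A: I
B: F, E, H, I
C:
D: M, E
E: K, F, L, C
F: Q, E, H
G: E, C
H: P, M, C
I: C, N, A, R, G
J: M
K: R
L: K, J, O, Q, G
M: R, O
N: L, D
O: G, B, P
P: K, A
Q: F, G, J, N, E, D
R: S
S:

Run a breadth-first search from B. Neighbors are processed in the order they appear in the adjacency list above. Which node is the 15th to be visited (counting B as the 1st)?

Visit B; enqueue F, E, H, I → queue [F, E, H, I]
Visit F; enqueue Q → queue [E, H, I, Q]
Visit E; enqueue K, L, C → queue [H, I, Q, K, L, C]
Visit H; enqueue P, M → queue [I, Q, K, L, C, P, M]
Visit I; enqueue N, A, R, G → queue [Q, K, L, C, P, M, N, A, R, G]
Visit Q; enqueue J, D → queue [K, L, C, P, M, N, A, R, G, J, D]
Visit K → queue [L, C, P, M, N, A, R, G, J, D]
Visit L; enqueue O → queue [C, P, M, N, A, R, G, J, D, O]
Visit C → queue [P, M, N, A, R, G, J, D, O]
Visit P → queue [M, N, A, R, G, J, D, O]
Visit M → queue [N, A, R, G, J, D, O]
Visit N → queue [A, R, G, J, D, O]
Visit A → queue [R, G, J, D, O]
Visit R; enqueue S → queue [G, J, D, O, S]
Visit G → queue [J, D, O, S]
Visit J → queue [D, O, S]
Visit D → queue [O, S]
Visit O → queue [S]
Visit S → queue []

Visit order: B, F, E, H, I, Q, K, L, C, P, M, N, A, R, G, J, D, O, S

G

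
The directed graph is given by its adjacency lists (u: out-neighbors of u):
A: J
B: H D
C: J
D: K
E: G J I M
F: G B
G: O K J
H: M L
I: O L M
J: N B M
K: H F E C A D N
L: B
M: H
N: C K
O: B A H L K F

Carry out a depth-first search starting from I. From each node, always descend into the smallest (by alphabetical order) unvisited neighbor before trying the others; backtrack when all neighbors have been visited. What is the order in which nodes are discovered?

I, L, B, D, K, A, J, M, H, N, C, E, G, O, F

Visit I
I → L
L → B
B → D
D → K
K → A
A → J
J → M
M → H
J → N
N → C
K → E
E → G
G → O
O → F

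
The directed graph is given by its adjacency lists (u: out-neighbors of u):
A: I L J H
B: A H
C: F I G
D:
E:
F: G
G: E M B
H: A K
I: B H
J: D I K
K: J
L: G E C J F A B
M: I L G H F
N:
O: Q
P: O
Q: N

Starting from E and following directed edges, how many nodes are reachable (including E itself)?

1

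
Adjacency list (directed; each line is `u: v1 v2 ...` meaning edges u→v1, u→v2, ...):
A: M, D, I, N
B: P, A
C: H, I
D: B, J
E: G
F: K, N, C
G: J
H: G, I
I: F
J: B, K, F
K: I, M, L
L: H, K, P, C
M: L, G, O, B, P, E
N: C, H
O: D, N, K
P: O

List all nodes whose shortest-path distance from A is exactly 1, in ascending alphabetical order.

D, I, M, N

Level 0: A
Level 1: D, I, M, N
Level 2: B, C, E, F, G, H, J, L, O, P
Level 3: K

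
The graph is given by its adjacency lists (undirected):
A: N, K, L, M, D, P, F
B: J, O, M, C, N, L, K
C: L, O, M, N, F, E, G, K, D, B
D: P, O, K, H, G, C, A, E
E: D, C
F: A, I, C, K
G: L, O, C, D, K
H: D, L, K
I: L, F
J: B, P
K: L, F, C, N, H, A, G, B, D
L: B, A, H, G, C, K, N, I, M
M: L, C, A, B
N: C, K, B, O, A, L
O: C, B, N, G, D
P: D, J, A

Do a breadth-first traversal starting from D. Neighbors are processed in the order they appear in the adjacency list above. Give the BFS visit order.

Visit D; enqueue P, O, K, H, G, C, A, E → queue [P, O, K, H, G, C, A, E]
Visit P; enqueue J → queue [O, K, H, G, C, A, E, J]
Visit O; enqueue B, N → queue [K, H, G, C, A, E, J, B, N]
Visit K; enqueue L, F → queue [H, G, C, A, E, J, B, N, L, F]
Visit H → queue [G, C, A, E, J, B, N, L, F]
Visit G → queue [C, A, E, J, B, N, L, F]
Visit C; enqueue M → queue [A, E, J, B, N, L, F, M]
Visit A → queue [E, J, B, N, L, F, M]
Visit E → queue [J, B, N, L, F, M]
Visit J → queue [B, N, L, F, M]
Visit B → queue [N, L, F, M]
Visit N → queue [L, F, M]
Visit L; enqueue I → queue [F, M, I]
Visit F → queue [M, I]
Visit M → queue [I]
Visit I → queue []

D -> P -> O -> K -> H -> G -> C -> A -> E -> J -> B -> N -> L -> F -> M -> I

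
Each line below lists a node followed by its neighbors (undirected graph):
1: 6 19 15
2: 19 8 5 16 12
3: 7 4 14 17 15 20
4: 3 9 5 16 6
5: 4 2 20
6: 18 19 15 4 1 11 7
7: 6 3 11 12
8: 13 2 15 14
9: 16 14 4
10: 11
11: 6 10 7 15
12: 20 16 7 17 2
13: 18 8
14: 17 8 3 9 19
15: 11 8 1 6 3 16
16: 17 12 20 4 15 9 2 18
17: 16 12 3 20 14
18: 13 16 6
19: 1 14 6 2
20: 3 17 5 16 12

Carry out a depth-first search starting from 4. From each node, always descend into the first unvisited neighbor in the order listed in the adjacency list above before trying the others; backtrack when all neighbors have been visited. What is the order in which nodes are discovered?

Visit 4
4 → 3
3 → 7
7 → 6
6 → 18
18 → 13
13 → 8
8 → 2
2 → 19
19 → 1
1 → 15
15 → 11
11 → 10
15 → 16
16 → 17
17 → 12
12 → 20
20 → 5
17 → 14
14 → 9

4 3 7 6 18 13 8 2 19 1 15 11 10 16 17 12 20 5 14 9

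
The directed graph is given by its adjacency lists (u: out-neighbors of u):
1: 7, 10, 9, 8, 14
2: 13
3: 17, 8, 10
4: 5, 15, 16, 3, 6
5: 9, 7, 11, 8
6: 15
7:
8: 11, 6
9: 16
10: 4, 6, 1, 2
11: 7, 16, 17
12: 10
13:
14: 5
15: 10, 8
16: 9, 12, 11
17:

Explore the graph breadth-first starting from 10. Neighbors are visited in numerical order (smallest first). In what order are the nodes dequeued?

Visit 10; enqueue 1, 2, 4, 6 → queue [1, 2, 4, 6]
Visit 1; enqueue 7, 8, 9, 14 → queue [2, 4, 6, 7, 8, 9, 14]
Visit 2; enqueue 13 → queue [4, 6, 7, 8, 9, 14, 13]
Visit 4; enqueue 3, 5, 15, 16 → queue [6, 7, 8, 9, 14, 13, 3, 5, 15, 16]
Visit 6 → queue [7, 8, 9, 14, 13, 3, 5, 15, 16]
Visit 7 → queue [8, 9, 14, 13, 3, 5, 15, 16]
Visit 8; enqueue 11 → queue [9, 14, 13, 3, 5, 15, 16, 11]
Visit 9 → queue [14, 13, 3, 5, 15, 16, 11]
Visit 14 → queue [13, 3, 5, 15, 16, 11]
Visit 13 → queue [3, 5, 15, 16, 11]
Visit 3; enqueue 17 → queue [5, 15, 16, 11, 17]
Visit 5 → queue [15, 16, 11, 17]
Visit 15 → queue [16, 11, 17]
Visit 16; enqueue 12 → queue [11, 17, 12]
Visit 11 → queue [17, 12]
Visit 17 → queue [12]
Visit 12 → queue []

10 1 2 4 6 7 8 9 14 13 3 5 15 16 11 17 12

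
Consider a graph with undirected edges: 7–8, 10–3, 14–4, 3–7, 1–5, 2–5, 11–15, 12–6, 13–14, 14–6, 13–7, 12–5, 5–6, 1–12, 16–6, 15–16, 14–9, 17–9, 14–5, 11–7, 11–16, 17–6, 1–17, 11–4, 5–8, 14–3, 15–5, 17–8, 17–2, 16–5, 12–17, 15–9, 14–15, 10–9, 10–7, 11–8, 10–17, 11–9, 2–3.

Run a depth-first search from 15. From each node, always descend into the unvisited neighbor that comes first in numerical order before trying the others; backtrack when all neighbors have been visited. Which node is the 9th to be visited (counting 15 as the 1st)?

17

Visit 15
15 → 5
5 → 1
1 → 12
12 → 6
6 → 14
14 → 3
3 → 2
2 → 17
17 → 8
8 → 7
7 → 10
10 → 9
9 → 11
11 → 4
11 → 16
7 → 13

Visit order: 15, 5, 1, 12, 6, 14, 3, 2, 17, 8, 7, 10, 9, 11, 4, 16, 13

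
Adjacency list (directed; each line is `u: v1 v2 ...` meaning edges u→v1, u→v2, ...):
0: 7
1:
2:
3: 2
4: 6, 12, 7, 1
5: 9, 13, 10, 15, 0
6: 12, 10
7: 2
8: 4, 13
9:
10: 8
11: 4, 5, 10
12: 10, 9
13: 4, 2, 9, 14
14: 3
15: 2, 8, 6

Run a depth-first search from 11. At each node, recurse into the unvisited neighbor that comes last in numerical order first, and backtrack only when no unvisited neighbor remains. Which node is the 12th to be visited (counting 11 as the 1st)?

Visit 11
11 → 10
10 → 8
8 → 13
13 → 14
14 → 3
3 → 2
13 → 9
13 → 4
4 → 12
4 → 7
4 → 6
4 → 1
11 → 5
5 → 15
5 → 0

Visit order: 11, 10, 8, 13, 14, 3, 2, 9, 4, 12, 7, 6, 1, 5, 15, 0

6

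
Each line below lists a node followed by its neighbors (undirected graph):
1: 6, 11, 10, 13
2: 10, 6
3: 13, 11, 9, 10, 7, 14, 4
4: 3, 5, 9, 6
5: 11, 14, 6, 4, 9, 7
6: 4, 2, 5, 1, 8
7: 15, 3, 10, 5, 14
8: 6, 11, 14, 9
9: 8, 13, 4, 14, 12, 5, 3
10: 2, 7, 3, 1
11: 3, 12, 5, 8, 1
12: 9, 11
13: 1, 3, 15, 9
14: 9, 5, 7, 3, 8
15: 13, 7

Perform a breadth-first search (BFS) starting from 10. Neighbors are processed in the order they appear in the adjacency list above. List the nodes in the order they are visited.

Visit 10; enqueue 2, 7, 3, 1 → queue [2, 7, 3, 1]
Visit 2; enqueue 6 → queue [7, 3, 1, 6]
Visit 7; enqueue 15, 5, 14 → queue [3, 1, 6, 15, 5, 14]
Visit 3; enqueue 13, 11, 9, 4 → queue [1, 6, 15, 5, 14, 13, 11, 9, 4]
Visit 1 → queue [6, 15, 5, 14, 13, 11, 9, 4]
Visit 6; enqueue 8 → queue [15, 5, 14, 13, 11, 9, 4, 8]
Visit 15 → queue [5, 14, 13, 11, 9, 4, 8]
Visit 5 → queue [14, 13, 11, 9, 4, 8]
Visit 14 → queue [13, 11, 9, 4, 8]
Visit 13 → queue [11, 9, 4, 8]
Visit 11; enqueue 12 → queue [9, 4, 8, 12]
Visit 9 → queue [4, 8, 12]
Visit 4 → queue [8, 12]
Visit 8 → queue [12]
Visit 12 → queue []

10, 2, 7, 3, 1, 6, 15, 5, 14, 13, 11, 9, 4, 8, 12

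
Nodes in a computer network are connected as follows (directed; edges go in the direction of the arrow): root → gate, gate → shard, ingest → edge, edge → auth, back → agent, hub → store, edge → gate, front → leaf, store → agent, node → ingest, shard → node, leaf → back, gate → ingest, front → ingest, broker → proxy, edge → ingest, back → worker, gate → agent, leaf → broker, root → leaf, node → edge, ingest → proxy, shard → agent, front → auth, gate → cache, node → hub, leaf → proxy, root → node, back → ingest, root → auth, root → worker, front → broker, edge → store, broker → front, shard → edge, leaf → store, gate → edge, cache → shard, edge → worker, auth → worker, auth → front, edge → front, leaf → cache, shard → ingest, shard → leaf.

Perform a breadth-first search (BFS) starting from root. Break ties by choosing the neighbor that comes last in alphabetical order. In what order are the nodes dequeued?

Visit root; enqueue worker, node, leaf, gate, auth → queue [worker, node, leaf, gate, auth]
Visit worker → queue [node, leaf, gate, auth]
Visit node; enqueue ingest, hub, edge → queue [leaf, gate, auth, ingest, hub, edge]
Visit leaf; enqueue store, proxy, cache, broker, back → queue [gate, auth, ingest, hub, edge, store, proxy, cache, broker, back]
Visit gate; enqueue shard, agent → queue [auth, ingest, hub, edge, store, proxy, cache, broker, back, shard, agent]
Visit auth; enqueue front → queue [ingest, hub, edge, store, proxy, cache, broker, back, shard, agent, front]
Visit ingest → queue [hub, edge, store, proxy, cache, broker, back, shard, agent, front]
Visit hub → queue [edge, store, proxy, cache, broker, back, shard, agent, front]
Visit edge → queue [store, proxy, cache, broker, back, shard, agent, front]
Visit store → queue [proxy, cache, broker, back, shard, agent, front]
Visit proxy → queue [cache, broker, back, shard, agent, front]
Visit cache → queue [broker, back, shard, agent, front]
Visit broker → queue [back, shard, agent, front]
Visit back → queue [shard, agent, front]
Visit shard → queue [agent, front]
Visit agent → queue [front]
Visit front → queue []

root -> worker -> node -> leaf -> gate -> auth -> ingest -> hub -> edge -> store -> proxy -> cache -> broker -> back -> shard -> agent -> front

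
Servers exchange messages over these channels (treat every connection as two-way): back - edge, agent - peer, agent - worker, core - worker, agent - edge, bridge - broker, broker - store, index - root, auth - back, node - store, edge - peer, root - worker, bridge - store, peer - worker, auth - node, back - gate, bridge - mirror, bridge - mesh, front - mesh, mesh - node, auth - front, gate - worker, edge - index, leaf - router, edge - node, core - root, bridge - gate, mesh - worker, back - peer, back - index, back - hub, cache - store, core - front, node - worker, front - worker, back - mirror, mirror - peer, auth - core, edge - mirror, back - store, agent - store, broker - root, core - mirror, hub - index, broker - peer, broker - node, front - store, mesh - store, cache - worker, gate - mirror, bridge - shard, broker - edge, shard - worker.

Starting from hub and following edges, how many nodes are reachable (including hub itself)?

BFS from hub visits: hub, back, index, auth, edge, gate, mirror, peer, store, root, core, front, node, agent, broker, bridge, worker, cache, mesh, shard
Reachable nodes: 20 of 22 total.

20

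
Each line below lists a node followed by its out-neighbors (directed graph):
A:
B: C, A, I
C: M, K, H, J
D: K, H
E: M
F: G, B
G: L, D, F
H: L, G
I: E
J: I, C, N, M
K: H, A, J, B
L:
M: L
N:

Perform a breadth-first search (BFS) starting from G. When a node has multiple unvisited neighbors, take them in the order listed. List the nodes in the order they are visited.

Visit G; enqueue L, D, F → queue [L, D, F]
Visit L → queue [D, F]
Visit D; enqueue K, H → queue [F, K, H]
Visit F; enqueue B → queue [K, H, B]
Visit K; enqueue A, J → queue [H, B, A, J]
Visit H → queue [B, A, J]
Visit B; enqueue C, I → queue [A, J, C, I]
Visit A → queue [J, C, I]
Visit J; enqueue N, M → queue [C, I, N, M]
Visit C → queue [I, N, M]
Visit I; enqueue E → queue [N, M, E]
Visit N → queue [M, E]
Visit M → queue [E]
Visit E → queue []

G → L → D → F → K → H → B → A → J → C → I → N → M → E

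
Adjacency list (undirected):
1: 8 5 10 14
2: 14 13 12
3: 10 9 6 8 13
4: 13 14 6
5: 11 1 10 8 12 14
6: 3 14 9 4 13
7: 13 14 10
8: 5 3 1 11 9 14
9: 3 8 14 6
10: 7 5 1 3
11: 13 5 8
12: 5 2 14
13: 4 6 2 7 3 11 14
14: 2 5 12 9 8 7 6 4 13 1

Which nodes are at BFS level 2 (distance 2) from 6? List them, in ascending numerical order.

1, 2, 5, 7, 8, 10, 11, 12

Level 0: 6
Level 1: 3, 4, 9, 13, 14
Level 2: 1, 2, 5, 7, 8, 10, 11, 12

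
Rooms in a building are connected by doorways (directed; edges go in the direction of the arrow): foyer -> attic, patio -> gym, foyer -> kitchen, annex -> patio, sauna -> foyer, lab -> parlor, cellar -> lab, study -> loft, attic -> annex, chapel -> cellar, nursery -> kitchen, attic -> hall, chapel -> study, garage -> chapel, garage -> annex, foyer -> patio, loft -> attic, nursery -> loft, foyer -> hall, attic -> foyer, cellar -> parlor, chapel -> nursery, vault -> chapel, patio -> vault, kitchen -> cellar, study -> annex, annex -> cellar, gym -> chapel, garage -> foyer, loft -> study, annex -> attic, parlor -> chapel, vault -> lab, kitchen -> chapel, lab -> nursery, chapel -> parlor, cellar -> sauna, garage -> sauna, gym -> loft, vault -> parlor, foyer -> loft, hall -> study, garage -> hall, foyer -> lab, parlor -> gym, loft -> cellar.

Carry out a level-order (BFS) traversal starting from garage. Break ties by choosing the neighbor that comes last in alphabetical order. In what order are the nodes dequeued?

garage, sauna, hall, foyer, chapel, annex, study, patio, loft, lab, kitchen, attic, parlor, nursery, cellar, vault, gym

Visit garage; enqueue sauna, hall, foyer, chapel, annex → queue [sauna, hall, foyer, chapel, annex]
Visit sauna → queue [hall, foyer, chapel, annex]
Visit hall; enqueue study → queue [foyer, chapel, annex, study]
Visit foyer; enqueue patio, loft, lab, kitchen, attic → queue [chapel, annex, study, patio, loft, lab, kitchen, attic]
Visit chapel; enqueue parlor, nursery, cellar → queue [annex, study, patio, loft, lab, kitchen, attic, parlor, nursery, cellar]
Visit annex → queue [study, patio, loft, lab, kitchen, attic, parlor, nursery, cellar]
Visit study → queue [patio, loft, lab, kitchen, attic, parlor, nursery, cellar]
Visit patio; enqueue vault, gym → queue [loft, lab, kitchen, attic, parlor, nursery, cellar, vault, gym]
Visit loft → queue [lab, kitchen, attic, parlor, nursery, cellar, vault, gym]
Visit lab → queue [kitchen, attic, parlor, nursery, cellar, vault, gym]
Visit kitchen → queue [attic, parlor, nursery, cellar, vault, gym]
Visit attic → queue [parlor, nursery, cellar, vault, gym]
Visit parlor → queue [nursery, cellar, vault, gym]
Visit nursery → queue [cellar, vault, gym]
Visit cellar → queue [vault, gym]
Visit vault → queue [gym]
Visit gym → queue []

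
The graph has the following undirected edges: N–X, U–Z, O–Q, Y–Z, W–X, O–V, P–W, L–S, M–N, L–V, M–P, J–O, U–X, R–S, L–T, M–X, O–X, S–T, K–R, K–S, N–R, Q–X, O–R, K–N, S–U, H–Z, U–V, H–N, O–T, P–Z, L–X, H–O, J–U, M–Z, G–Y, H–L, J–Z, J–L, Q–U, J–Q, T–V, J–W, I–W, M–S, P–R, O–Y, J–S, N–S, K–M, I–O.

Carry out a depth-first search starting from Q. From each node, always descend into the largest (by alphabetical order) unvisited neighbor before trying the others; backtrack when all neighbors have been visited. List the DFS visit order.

Q, X, W, P, Z, Y, O, V, U, S, T, L, J, H, N, R, K, M, I, G

Visit Q
Q → X
X → W
W → P
P → Z
Z → Y
Y → O
O → V
V → U
U → S
S → T
T → L
L → J
L → H
H → N
N → R
R → K
K → M
O → I
Y → G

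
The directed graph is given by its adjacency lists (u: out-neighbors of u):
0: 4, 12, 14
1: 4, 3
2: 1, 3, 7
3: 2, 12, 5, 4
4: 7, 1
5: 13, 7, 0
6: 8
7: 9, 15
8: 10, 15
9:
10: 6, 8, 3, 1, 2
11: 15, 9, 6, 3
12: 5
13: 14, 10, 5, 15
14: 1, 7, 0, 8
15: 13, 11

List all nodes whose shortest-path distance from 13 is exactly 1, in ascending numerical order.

5, 10, 14, 15

Level 0: 13
Level 1: 5, 10, 14, 15
Level 2: 0, 1, 2, 3, 6, 7, 8, 11
Level 3: 4, 9, 12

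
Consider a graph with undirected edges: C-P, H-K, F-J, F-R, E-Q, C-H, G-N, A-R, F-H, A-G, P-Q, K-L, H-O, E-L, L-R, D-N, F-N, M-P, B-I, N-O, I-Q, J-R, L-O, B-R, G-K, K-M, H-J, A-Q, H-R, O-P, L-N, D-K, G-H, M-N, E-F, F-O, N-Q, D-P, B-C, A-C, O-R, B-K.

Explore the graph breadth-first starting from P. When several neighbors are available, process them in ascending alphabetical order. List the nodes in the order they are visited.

Visit P; enqueue C, D, M, O, Q → queue [C, D, M, O, Q]
Visit C; enqueue A, B, H → queue [D, M, O, Q, A, B, H]
Visit D; enqueue K, N → queue [M, O, Q, A, B, H, K, N]
Visit M → queue [O, Q, A, B, H, K, N]
Visit O; enqueue F, L, R → queue [Q, A, B, H, K, N, F, L, R]
Visit Q; enqueue E, I → queue [A, B, H, K, N, F, L, R, E, I]
Visit A; enqueue G → queue [B, H, K, N, F, L, R, E, I, G]
Visit B → queue [H, K, N, F, L, R, E, I, G]
Visit H; enqueue J → queue [K, N, F, L, R, E, I, G, J]
Visit K → queue [N, F, L, R, E, I, G, J]
Visit N → queue [F, L, R, E, I, G, J]
Visit F → queue [L, R, E, I, G, J]
Visit L → queue [R, E, I, G, J]
Visit R → queue [E, I, G, J]
Visit E → queue [I, G, J]
Visit I → queue [G, J]
Visit G → queue [J]
Visit J → queue []

P → C → D → M → O → Q → A → B → H → K → N → F → L → R → E → I → G → J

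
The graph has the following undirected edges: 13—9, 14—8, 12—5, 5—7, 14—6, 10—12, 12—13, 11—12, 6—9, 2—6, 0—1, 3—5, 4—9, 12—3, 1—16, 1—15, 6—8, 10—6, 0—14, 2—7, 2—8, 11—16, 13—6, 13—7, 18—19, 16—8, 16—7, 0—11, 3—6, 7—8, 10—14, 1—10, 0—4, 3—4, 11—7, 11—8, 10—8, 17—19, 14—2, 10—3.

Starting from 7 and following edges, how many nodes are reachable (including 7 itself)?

17

BFS from 7 visits: 7, 16, 13, 11, 8, 5, 2, 1, 12, 9, 6, 0, 14, 10, 3, 15, 4
Reachable nodes: 17 of 20 total.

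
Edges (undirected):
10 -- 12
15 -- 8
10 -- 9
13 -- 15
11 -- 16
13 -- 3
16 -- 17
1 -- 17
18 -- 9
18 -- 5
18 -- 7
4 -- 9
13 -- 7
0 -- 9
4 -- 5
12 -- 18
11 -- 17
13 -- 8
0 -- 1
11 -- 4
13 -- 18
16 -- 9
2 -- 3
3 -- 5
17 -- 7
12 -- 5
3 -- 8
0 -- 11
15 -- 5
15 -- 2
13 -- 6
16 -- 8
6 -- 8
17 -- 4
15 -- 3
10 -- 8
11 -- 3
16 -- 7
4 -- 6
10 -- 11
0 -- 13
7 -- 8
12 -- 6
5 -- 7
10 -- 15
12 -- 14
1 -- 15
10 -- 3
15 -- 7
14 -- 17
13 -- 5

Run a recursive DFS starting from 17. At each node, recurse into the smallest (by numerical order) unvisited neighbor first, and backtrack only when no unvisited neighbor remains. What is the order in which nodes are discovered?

17 → 1 → 0 → 9 → 4 → 5 → 3 → 2 → 15 → 7 → 8 → 6 → 12 → 10 → 11 → 16 → 14 → 18 → 13

Visit 17
17 → 1
1 → 0
0 → 9
9 → 4
4 → 5
5 → 3
3 → 2
2 → 15
15 → 7
7 → 8
8 → 6
6 → 12
12 → 10
10 → 11
11 → 16
12 → 14
12 → 18
18 → 13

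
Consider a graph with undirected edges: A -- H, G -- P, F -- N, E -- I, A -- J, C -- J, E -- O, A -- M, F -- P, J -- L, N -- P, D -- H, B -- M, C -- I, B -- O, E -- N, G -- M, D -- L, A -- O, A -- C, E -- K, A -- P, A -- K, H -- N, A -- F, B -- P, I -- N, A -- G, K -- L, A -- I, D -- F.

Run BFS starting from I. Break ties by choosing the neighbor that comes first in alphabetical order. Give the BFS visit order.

I -> A -> C -> E -> N -> F -> G -> H -> J -> K -> M -> O -> P -> D -> L -> B

Visit I; enqueue A, C, E, N → queue [A, C, E, N]
Visit A; enqueue F, G, H, J, K, M, O, P → queue [C, E, N, F, G, H, J, K, M, O, P]
Visit C → queue [E, N, F, G, H, J, K, M, O, P]
Visit E → queue [N, F, G, H, J, K, M, O, P]
Visit N → queue [F, G, H, J, K, M, O, P]
Visit F; enqueue D → queue [G, H, J, K, M, O, P, D]
Visit G → queue [H, J, K, M, O, P, D]
Visit H → queue [J, K, M, O, P, D]
Visit J; enqueue L → queue [K, M, O, P, D, L]
Visit K → queue [M, O, P, D, L]
Visit M; enqueue B → queue [O, P, D, L, B]
Visit O → queue [P, D, L, B]
Visit P → queue [D, L, B]
Visit D → queue [L, B]
Visit L → queue [B]
Visit B → queue []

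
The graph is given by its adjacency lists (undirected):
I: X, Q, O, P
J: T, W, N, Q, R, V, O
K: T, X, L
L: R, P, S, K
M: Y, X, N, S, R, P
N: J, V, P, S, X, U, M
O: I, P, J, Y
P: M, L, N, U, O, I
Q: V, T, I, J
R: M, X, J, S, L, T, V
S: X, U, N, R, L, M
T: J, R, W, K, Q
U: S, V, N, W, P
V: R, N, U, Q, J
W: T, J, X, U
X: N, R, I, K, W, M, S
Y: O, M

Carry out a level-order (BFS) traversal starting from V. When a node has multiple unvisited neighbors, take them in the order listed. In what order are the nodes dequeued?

V, R, N, U, Q, J, M, X, S, L, T, P, W, I, O, Y, K

Visit V; enqueue R, N, U, Q, J → queue [R, N, U, Q, J]
Visit R; enqueue M, X, S, L, T → queue [N, U, Q, J, M, X, S, L, T]
Visit N; enqueue P → queue [U, Q, J, M, X, S, L, T, P]
Visit U; enqueue W → queue [Q, J, M, X, S, L, T, P, W]
Visit Q; enqueue I → queue [J, M, X, S, L, T, P, W, I]
Visit J; enqueue O → queue [M, X, S, L, T, P, W, I, O]
Visit M; enqueue Y → queue [X, S, L, T, P, W, I, O, Y]
Visit X; enqueue K → queue [S, L, T, P, W, I, O, Y, K]
Visit S → queue [L, T, P, W, I, O, Y, K]
Visit L → queue [T, P, W, I, O, Y, K]
Visit T → queue [P, W, I, O, Y, K]
Visit P → queue [W, I, O, Y, K]
Visit W → queue [I, O, Y, K]
Visit I → queue [O, Y, K]
Visit O → queue [Y, K]
Visit Y → queue [K]
Visit K → queue []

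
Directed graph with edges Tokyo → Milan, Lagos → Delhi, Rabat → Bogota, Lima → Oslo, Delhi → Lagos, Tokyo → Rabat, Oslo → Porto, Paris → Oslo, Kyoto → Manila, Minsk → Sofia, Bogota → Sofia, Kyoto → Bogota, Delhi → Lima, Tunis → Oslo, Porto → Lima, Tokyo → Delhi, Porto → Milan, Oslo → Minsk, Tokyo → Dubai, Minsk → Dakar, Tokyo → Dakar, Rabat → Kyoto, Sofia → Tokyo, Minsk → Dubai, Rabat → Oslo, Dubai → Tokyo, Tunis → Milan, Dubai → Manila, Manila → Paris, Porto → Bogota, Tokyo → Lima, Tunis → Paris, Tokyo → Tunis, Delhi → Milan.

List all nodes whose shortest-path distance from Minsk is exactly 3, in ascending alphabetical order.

Level 0: Minsk
Level 1: Dakar, Dubai, Sofia
Level 2: Manila, Tokyo
Level 3: Delhi, Lima, Milan, Paris, Rabat, Tunis
Level 4: Bogota, Kyoto, Lagos, Oslo
Level 5: Porto

Delhi, Lima, Milan, Paris, Rabat, Tunis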